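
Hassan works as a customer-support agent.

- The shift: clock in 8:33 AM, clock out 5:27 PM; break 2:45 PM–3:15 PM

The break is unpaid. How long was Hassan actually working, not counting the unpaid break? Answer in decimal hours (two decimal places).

The shift: 8:33 AM–5:27 PM = 8 h 54 min; less 30 min break → 8 h 24 min

8.40 hours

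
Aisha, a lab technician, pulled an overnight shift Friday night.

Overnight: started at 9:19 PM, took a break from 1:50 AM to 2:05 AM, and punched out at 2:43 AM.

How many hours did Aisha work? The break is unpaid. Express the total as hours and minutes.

5 h 9 min

Overnight: 9:19 PM → midnight = 2 h 41 min; midnight → 2:43 AM = 2 h 43 min; span 5 h 24 min; less 15 min break → 5 h 9 min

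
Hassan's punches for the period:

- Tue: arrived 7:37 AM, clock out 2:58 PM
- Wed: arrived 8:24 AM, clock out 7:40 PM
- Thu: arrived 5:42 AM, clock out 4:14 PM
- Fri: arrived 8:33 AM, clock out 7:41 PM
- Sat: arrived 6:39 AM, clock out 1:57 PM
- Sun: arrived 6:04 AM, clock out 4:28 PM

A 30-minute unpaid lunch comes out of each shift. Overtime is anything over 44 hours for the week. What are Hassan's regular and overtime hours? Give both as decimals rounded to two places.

Regular 44.00 hours, overtime 10.98 hours

Tue: 7:37 AM–2:58 PM = 7 h 21 min; less 30 min break → 6 h 51 min
Wed: 8:24 AM–7:40 PM = 11 h 16 min; less 30 min break → 10 h 46 min
Thu: 5:42 AM–4:14 PM = 10 h 32 min; less 30 min break → 10 h 2 min
Fri: 8:33 AM–7:41 PM = 11 h 8 min; less 30 min break → 10 h 38 min
Sat: 6:39 AM–1:57 PM = 7 h 18 min; less 30 min break → 6 h 48 min
Sun: 6:04 AM–4:28 PM = 10 h 24 min; less 30 min break → 9 h 54 min
Total worked: 54 h 59 min = 54.98 h.
Threshold 44 h → overtime 10 h 59 min, regular 44 h 0 min.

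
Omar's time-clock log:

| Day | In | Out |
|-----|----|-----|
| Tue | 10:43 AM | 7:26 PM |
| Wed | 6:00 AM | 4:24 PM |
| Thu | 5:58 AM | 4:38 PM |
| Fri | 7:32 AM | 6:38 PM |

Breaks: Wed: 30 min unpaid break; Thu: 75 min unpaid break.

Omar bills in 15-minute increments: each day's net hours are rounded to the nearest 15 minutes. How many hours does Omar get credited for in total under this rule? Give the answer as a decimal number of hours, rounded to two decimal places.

Tue: 10:43 AM–7:26 PM = 8 h 43 min → rounds to 8 h 45 min
Wed: 6:00 AM–4:24 PM = 10 h 24 min − 30 min = 9 h 54 min → rounds to 10 h 0 min
Thu: 5:58 AM–4:38 PM = 10 h 40 min − 75 min = 9 h 25 min → rounds to 9 h 30 min
Fri: 7:32 AM–6:38 PM = 11 h 6 min → rounds to 11 h 0 min
Total credited: 39 h 15 min.

39.25 hours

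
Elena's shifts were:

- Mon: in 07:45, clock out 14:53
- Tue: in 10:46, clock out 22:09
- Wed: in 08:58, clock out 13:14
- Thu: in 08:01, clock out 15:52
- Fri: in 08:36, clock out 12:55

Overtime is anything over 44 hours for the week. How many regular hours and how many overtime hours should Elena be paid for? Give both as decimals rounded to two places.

Mon: 07:45–14:53 = 7 h 8 min
Tue: 10:46–22:09 = 11 h 23 min
Wed: 08:58–13:14 = 4 h 16 min
Thu: 08:01–15:52 = 7 h 51 min
Fri: 08:36–12:55 = 4 h 19 min
Total worked: 34 h 57 min = 34.95 h.
Threshold 44 h → overtime 0 h 0 min, regular 34 h 57 min.

Regular 34.95 hours, overtime 0.00 hours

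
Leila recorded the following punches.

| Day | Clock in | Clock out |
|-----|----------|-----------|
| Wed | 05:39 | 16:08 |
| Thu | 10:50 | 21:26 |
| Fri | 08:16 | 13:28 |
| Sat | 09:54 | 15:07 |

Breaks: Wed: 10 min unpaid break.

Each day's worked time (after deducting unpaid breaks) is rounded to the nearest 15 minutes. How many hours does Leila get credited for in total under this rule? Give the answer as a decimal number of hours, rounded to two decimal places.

31.25 hours

Wed: 05:39–16:08 = 10 h 29 min − 10 min = 10 h 19 min → rounds to 10 h 15 min
Thu: 10:50–21:26 = 10 h 36 min → rounds to 10 h 30 min
Fri: 08:16–13:28 = 5 h 12 min → rounds to 5 h 15 min
Sat: 09:54–15:07 = 5 h 13 min → rounds to 5 h 15 min
Total credited: 31 h 15 min.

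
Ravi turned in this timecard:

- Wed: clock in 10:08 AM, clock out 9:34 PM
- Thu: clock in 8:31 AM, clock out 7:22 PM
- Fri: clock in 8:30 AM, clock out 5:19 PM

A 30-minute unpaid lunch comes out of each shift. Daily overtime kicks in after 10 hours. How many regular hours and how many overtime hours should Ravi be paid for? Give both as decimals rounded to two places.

Regular 28.32 hours, overtime 1.28 hours

Wed: 10:08 AM–9:34 PM = 11 h 26 min; less 30 min break → 10 h 56 min
Thu: 8:31 AM–7:22 PM = 10 h 51 min; less 30 min break → 10 h 21 min
Fri: 8:30 AM–5:19 PM = 8 h 49 min; less 30 min break → 8 h 19 min
Wed reg 10 h 0 min / OT 0 h 56 min; Thu reg 10 h 0 min / OT 0 h 21 min; Fri reg 8 h 19 min / OT 0 h 0 min.
Totals: regular 28 h 19 min, overtime 1 h 17 min.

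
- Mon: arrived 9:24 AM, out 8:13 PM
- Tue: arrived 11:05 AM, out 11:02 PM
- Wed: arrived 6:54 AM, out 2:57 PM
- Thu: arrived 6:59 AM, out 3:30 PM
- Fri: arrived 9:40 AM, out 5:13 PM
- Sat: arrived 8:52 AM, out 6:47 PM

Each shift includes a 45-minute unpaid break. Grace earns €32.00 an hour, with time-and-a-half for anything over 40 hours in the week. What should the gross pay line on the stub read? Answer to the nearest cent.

€1870.40

Mon: 9:24 AM–8:13 PM = 10 h 49 min; less 45 min break → 10 h 4 min
Tue: 11:05 AM–11:02 PM = 11 h 57 min; less 45 min break → 11 h 12 min
Wed: 6:54 AM–2:57 PM = 8 h 3 min; less 45 min break → 7 h 18 min
Thu: 6:59 AM–3:30 PM = 8 h 31 min; less 45 min break → 7 h 46 min
Fri: 9:40 AM–5:13 PM = 7 h 33 min; less 45 min break → 6 h 48 min
Sat: 8:52 AM–6:47 PM = 9 h 55 min; less 45 min break → 9 h 10 min
Total worked: 52 h 18 min = 3138 min.
Regular 40 h 0 min = 2400 min at €32.00/h; overtime 12 h 18 min = 738 min at €48.00/h.
Pay = (2400 × €32.00 + 738 × €48.00) ÷ 60 = €1870.40.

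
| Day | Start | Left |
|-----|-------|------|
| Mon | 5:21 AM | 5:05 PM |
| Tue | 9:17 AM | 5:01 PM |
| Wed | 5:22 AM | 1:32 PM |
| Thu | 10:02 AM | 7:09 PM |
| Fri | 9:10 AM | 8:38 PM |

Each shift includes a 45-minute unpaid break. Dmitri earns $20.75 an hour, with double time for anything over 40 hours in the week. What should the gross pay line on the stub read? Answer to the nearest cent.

Mon: 5:21 AM–5:05 PM = 11 h 44 min; less 45 min break → 10 h 59 min
Tue: 9:17 AM–5:01 PM = 7 h 44 min; less 45 min break → 6 h 59 min
Wed: 5:22 AM–1:32 PM = 8 h 10 min; less 45 min break → 7 h 25 min
Thu: 10:02 AM–7:09 PM = 9 h 7 min; less 45 min break → 8 h 22 min
Fri: 9:10 AM–8:38 PM = 11 h 28 min; less 45 min break → 10 h 43 min
Total worked: 44 h 28 min = 2668 min.
Regular 40 h 0 min = 2400 min at $20.75/h; overtime 4 h 28 min = 268 min at $41.50/h.
Pay = (2400 × $20.75 + 268 × $41.50) ÷ 60 = $1015.37.

$1015.37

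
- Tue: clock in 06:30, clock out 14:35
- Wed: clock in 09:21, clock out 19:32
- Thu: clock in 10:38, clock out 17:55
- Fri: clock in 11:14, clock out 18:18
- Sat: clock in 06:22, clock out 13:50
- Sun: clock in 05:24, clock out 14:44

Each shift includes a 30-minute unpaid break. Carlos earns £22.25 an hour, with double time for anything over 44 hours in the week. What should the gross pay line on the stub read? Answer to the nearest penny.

£1086.54

Tue: 06:30–14:35 = 8 h 5 min; less 30 min break → 7 h 35 min
Wed: 09:21–19:32 = 10 h 11 min; less 30 min break → 9 h 41 min
Thu: 10:38–17:55 = 7 h 17 min; less 30 min break → 6 h 47 min
Fri: 11:14–18:18 = 7 h 4 min; less 30 min break → 6 h 34 min
Sat: 06:22–13:50 = 7 h 28 min; less 30 min break → 6 h 58 min
Sun: 05:24–14:44 = 9 h 20 min; less 30 min break → 8 h 50 min
Total worked: 46 h 25 min = 2785 min.
Regular 44 h 0 min = 2640 min at £22.25/h; overtime 2 h 25 min = 145 min at £44.50/h.
Pay = (2640 × £22.25 + 145 × £44.50) ÷ 60 = £1086.54.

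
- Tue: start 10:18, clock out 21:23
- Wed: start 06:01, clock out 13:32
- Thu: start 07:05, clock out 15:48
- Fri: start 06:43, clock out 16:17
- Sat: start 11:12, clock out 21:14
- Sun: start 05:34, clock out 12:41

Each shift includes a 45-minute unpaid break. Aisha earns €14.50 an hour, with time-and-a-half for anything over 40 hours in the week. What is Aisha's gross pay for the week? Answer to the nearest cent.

€787.35

Tue: 10:18–21:23 = 11 h 5 min; less 45 min break → 10 h 20 min
Wed: 06:01–13:32 = 7 h 31 min; less 45 min break → 6 h 46 min
Thu: 07:05–15:48 = 8 h 43 min; less 45 min break → 7 h 58 min
Fri: 06:43–16:17 = 9 h 34 min; less 45 min break → 8 h 49 min
Sat: 11:12–21:14 = 10 h 2 min; less 45 min break → 9 h 17 min
Sun: 05:34–12:41 = 7 h 7 min; less 45 min break → 6 h 22 min
Total worked: 49 h 32 min = 2972 min.
Regular 40 h 0 min = 2400 min at €14.50/h; overtime 9 h 32 min = 572 min at €21.75/h.
Pay = (2400 × €14.50 + 572 × €21.75) ÷ 60 = €787.35.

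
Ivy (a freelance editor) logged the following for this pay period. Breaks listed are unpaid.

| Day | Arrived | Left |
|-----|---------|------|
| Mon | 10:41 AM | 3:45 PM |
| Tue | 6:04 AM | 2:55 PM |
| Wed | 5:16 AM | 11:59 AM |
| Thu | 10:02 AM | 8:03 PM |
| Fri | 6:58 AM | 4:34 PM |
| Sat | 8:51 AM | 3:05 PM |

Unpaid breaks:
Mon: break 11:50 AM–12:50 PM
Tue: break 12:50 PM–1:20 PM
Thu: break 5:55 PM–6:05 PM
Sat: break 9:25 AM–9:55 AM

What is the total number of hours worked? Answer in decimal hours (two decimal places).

44.32 hours

Mon: 10:41 AM–3:45 PM = 5 h 4 min; less 60 min break → 4 h 4 min
Tue: 6:04 AM–2:55 PM = 8 h 51 min; less 30 min break → 8 h 21 min
Wed: 5:16 AM–11:59 AM = 6 h 43 min
Thu: 10:02 AM–8:03 PM = 10 h 1 min; less 10 min break → 9 h 51 min
Fri: 6:58 AM–4:34 PM = 9 h 36 min
Sat: 8:51 AM–3:05 PM = 6 h 14 min; less 30 min break → 5 h 44 min
Total: 4 h 4 min + 8 h 21 min + 6 h 43 min + 9 h 51 min + 9 h 36 min + 5 h 44 min = 44 h 19 min.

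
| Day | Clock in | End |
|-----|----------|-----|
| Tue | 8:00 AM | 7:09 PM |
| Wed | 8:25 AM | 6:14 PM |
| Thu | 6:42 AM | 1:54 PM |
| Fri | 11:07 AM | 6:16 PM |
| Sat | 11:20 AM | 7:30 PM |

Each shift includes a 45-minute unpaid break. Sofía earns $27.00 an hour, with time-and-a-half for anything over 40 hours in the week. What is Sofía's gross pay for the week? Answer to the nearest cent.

$1072.80

Tue: 8:00 AM–7:09 PM = 11 h 9 min; less 45 min break → 10 h 24 min
Wed: 8:25 AM–6:14 PM = 9 h 49 min; less 45 min break → 9 h 4 min
Thu: 6:42 AM–1:54 PM = 7 h 12 min; less 45 min break → 6 h 27 min
Fri: 11:07 AM–6:16 PM = 7 h 9 min; less 45 min break → 6 h 24 min
Sat: 11:20 AM–7:30 PM = 8 h 10 min; less 45 min break → 7 h 25 min
Total worked: 39 h 44 min = 2384 min.
Regular 39 h 44 min = 2384 min at $27.00/h; overtime 0 h 0 min = 0 min at $40.50/h.
Pay = (2384 × $27.00 + 0 × $40.50) ÷ 60 = $1072.80.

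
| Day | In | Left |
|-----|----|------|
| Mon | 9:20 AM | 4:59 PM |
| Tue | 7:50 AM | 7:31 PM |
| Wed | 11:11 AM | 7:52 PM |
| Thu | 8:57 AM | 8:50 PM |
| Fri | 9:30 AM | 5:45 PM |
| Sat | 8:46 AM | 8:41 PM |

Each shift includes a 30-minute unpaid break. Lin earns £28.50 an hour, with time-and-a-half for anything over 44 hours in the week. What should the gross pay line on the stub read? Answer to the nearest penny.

£1812.60

Mon: 9:20 AM–4:59 PM = 7 h 39 min; less 30 min break → 7 h 9 min
Tue: 7:50 AM–7:31 PM = 11 h 41 min; less 30 min break → 11 h 11 min
Wed: 11:11 AM–7:52 PM = 8 h 41 min; less 30 min break → 8 h 11 min
Thu: 8:57 AM–8:50 PM = 11 h 53 min; less 30 min break → 11 h 23 min
Fri: 9:30 AM–5:45 PM = 8 h 15 min; less 30 min break → 7 h 45 min
Sat: 8:46 AM–8:41 PM = 11 h 55 min; less 30 min break → 11 h 25 min
Total worked: 57 h 4 min = 3424 min.
Regular 44 h 0 min = 2640 min at £28.50/h; overtime 13 h 4 min = 784 min at £42.75/h.
Pay = (2640 × £28.50 + 784 × £42.75) ÷ 60 = £1812.60.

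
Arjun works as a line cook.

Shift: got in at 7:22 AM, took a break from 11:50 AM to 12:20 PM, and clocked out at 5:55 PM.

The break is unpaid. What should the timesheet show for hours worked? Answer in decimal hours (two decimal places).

10.05 hours

Shift: 7:22 AM–5:55 PM = 10 h 33 min; less 30 min break → 10 h 3 min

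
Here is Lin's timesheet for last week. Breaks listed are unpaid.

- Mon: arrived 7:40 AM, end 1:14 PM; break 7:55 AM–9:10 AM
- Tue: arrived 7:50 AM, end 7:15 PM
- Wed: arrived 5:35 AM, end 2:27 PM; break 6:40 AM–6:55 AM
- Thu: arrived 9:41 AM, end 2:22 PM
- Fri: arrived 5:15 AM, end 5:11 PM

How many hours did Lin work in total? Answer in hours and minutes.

40 h 58 min

Mon: 7:40 AM–1:14 PM = 5 h 34 min; less 75 min break → 4 h 19 min
Tue: 7:50 AM–7:15 PM = 11 h 25 min
Wed: 5:35 AM–2:27 PM = 8 h 52 min; less 15 min break → 8 h 37 min
Thu: 9:41 AM–2:22 PM = 4 h 41 min
Fri: 5:15 AM–5:11 PM = 11 h 56 min
Total: 4 h 19 min + 11 h 25 min + 8 h 37 min + 4 h 41 min + 11 h 56 min = 40 h 58 min.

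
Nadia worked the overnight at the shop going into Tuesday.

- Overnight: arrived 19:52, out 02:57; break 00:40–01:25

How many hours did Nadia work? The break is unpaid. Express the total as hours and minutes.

6 h 20 min

Overnight: 19:52 → midnight = 4 h 8 min; midnight → 02:57 = 2 h 57 min; span 7 h 5 min; less 45 min break → 6 h 20 min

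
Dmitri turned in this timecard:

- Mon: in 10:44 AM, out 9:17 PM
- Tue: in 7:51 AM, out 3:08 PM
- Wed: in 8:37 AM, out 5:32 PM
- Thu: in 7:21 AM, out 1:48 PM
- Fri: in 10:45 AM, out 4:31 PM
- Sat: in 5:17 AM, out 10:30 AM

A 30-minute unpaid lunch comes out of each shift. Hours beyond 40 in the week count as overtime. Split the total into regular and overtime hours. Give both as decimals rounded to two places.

Mon: 10:44 AM–9:17 PM = 10 h 33 min; less 30 min break → 10 h 3 min
Tue: 7:51 AM–3:08 PM = 7 h 17 min; less 30 min break → 6 h 47 min
Wed: 8:37 AM–5:32 PM = 8 h 55 min; less 30 min break → 8 h 25 min
Thu: 7:21 AM–1:48 PM = 6 h 27 min; less 30 min break → 5 h 57 min
Fri: 10:45 AM–4:31 PM = 5 h 46 min; less 30 min break → 5 h 16 min
Sat: 5:17 AM–10:30 AM = 5 h 13 min; less 30 min break → 4 h 43 min
Total worked: 41 h 11 min = 41.18 h.
Threshold 40 h → overtime 1 h 11 min, regular 40 h 0 min.

Regular 40.00 hours, overtime 1.18 hours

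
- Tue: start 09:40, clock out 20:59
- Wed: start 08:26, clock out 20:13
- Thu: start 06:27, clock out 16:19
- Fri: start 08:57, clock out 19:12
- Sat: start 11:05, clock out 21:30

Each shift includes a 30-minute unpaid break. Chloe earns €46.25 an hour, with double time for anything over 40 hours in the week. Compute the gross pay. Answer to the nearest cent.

€2879.83

Tue: 09:40–20:59 = 11 h 19 min; less 30 min break → 10 h 49 min
Wed: 08:26–20:13 = 11 h 47 min; less 30 min break → 11 h 17 min
Thu: 06:27–16:19 = 9 h 52 min; less 30 min break → 9 h 22 min
Fri: 08:57–19:12 = 10 h 15 min; less 30 min break → 9 h 45 min
Sat: 11:05–21:30 = 10 h 25 min; less 30 min break → 9 h 55 min
Total worked: 51 h 8 min = 3068 min.
Regular 40 h 0 min = 2400 min at €46.25/h; overtime 11 h 8 min = 668 min at €92.50/h.
Pay = (2400 × €46.25 + 668 × €92.50) ÷ 60 = €2879.83.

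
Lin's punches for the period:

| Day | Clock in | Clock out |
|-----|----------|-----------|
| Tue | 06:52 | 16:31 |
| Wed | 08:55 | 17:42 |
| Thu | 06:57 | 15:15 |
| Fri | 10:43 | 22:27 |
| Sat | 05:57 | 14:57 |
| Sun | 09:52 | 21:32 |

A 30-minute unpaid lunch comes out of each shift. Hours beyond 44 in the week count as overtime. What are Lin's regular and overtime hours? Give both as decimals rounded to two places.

Regular 44.00 hours, overtime 12.13 hours

Tue: 06:52–16:31 = 9 h 39 min; less 30 min break → 9 h 9 min
Wed: 08:55–17:42 = 8 h 47 min; less 30 min break → 8 h 17 min
Thu: 06:57–15:15 = 8 h 18 min; less 30 min break → 7 h 48 min
Fri: 10:43–22:27 = 11 h 44 min; less 30 min break → 11 h 14 min
Sat: 05:57–14:57 = 9 h 0 min; less 30 min break → 8 h 30 min
Sun: 09:52–21:32 = 11 h 40 min; less 30 min break → 11 h 10 min
Total worked: 56 h 8 min = 56.13 h.
Threshold 44 h → overtime 12 h 8 min, regular 44 h 0 min.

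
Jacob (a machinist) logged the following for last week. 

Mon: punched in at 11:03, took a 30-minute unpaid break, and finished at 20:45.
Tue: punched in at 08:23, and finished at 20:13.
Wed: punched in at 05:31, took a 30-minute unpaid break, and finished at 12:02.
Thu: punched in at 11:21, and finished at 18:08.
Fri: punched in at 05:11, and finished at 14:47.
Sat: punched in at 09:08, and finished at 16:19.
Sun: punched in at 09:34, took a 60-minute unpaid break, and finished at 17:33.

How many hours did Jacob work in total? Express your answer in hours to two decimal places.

57.60 hours

Mon: 11:03–20:45 = 9 h 42 min; less 30 min break → 9 h 12 min
Tue: 08:23–20:13 = 11 h 50 min
Wed: 05:31–12:02 = 6 h 31 min; less 30 min break → 6 h 1 min
Thu: 11:21–18:08 = 6 h 47 min
Fri: 05:11–14:47 = 9 h 36 min
Sat: 09:08–16:19 = 7 h 11 min
Sun: 09:34–17:33 = 7 h 59 min; less 60 min break → 6 h 59 min
Total: 9 h 12 min + 11 h 50 min + 6 h 1 min + 6 h 47 min + 9 h 36 min + 7 h 11 min + 6 h 59 min = 57 h 36 min.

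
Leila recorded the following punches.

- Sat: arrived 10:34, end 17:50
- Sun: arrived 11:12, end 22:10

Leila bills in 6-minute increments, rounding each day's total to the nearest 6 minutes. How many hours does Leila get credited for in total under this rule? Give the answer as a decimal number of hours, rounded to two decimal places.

Sat: 10:34–17:50 = 7 h 16 min → rounds to 7 h 18 min
Sun: 11:12–22:10 = 10 h 58 min → rounds to 11 h 0 min
Total credited: 18 h 18 min.

18.30 hours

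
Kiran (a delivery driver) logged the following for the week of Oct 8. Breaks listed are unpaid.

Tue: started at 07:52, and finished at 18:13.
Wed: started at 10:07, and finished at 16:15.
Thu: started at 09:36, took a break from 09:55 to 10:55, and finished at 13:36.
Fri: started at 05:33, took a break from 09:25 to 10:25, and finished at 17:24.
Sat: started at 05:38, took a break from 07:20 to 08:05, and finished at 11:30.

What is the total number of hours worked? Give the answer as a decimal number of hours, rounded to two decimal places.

Tue: 07:52–18:13 = 10 h 21 min
Wed: 10:07–16:15 = 6 h 8 min
Thu: 09:36–13:36 = 4 h 0 min; less 60 min break → 3 h 0 min
Fri: 05:33–17:24 = 11 h 51 min; less 60 min break → 10 h 51 min
Sat: 05:38–11:30 = 5 h 52 min; less 45 min break → 5 h 7 min
Total: 10 h 21 min + 6 h 8 min + 3 h 0 min + 10 h 51 min + 5 h 7 min = 35 h 27 min.

35.45 hours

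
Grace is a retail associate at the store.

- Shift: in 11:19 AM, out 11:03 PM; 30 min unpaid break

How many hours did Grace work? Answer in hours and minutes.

Shift: 11:19 AM–11:03 PM = 11 h 44 min; less 30 min break → 11 h 14 min

11 h 14 min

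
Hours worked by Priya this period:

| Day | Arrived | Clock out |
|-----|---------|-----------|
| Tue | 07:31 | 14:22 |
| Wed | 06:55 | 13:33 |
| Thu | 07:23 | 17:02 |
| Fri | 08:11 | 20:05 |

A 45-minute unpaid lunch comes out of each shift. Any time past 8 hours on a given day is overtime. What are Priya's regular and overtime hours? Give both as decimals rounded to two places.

Tue: 07:31–14:22 = 6 h 51 min; less 45 min break → 6 h 6 min
Wed: 06:55–13:33 = 6 h 38 min; less 45 min break → 5 h 53 min
Thu: 07:23–17:02 = 9 h 39 min; less 45 min break → 8 h 54 min
Fri: 08:11–20:05 = 11 h 54 min; less 45 min break → 11 h 9 min
Tue reg 6 h 6 min / OT 0 h 0 min; Wed reg 5 h 53 min / OT 0 h 0 min; Thu reg 8 h 0 min / OT 0 h 54 min; Fri reg 8 h 0 min / OT 3 h 9 min.
Totals: regular 27 h 59 min, overtime 4 h 3 min.

Regular 27.98 hours, overtime 4.05 hours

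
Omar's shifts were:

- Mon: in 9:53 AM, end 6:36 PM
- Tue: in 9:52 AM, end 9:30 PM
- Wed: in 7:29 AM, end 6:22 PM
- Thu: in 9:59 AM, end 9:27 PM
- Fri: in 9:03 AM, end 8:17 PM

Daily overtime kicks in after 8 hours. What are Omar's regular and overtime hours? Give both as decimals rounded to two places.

Mon: 9:53 AM–6:36 PM = 8 h 43 min
Tue: 9:52 AM–9:30 PM = 11 h 38 min
Wed: 7:29 AM–6:22 PM = 10 h 53 min
Thu: 9:59 AM–9:27 PM = 11 h 28 min
Fri: 9:03 AM–8:17 PM = 11 h 14 min
Mon reg 8 h 0 min / OT 0 h 43 min; Tue reg 8 h 0 min / OT 3 h 38 min; Wed reg 8 h 0 min / OT 2 h 53 min; Thu reg 8 h 0 min / OT 3 h 28 min; Fri reg 8 h 0 min / OT 3 h 14 min.
Totals: regular 40 h 0 min, overtime 13 h 56 min.

Regular 40.00 hours, overtime 13.93 hours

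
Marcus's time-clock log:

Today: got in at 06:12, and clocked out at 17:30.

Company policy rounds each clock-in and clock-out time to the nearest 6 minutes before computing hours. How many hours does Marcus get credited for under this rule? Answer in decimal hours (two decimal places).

Today: in 06:12→06:12, out 17:30→17:30; 11 h 18 min

11.30 hours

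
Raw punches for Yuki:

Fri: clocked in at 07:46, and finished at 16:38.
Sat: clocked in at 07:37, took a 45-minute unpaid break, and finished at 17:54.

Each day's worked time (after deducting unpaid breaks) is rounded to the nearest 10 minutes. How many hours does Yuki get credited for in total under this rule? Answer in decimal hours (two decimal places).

Fri: 07:46–16:38 = 8 h 52 min → rounds to 8 h 50 min
Sat: 07:37–17:54 = 10 h 17 min − 45 min = 9 h 32 min → rounds to 9 h 30 min
Total credited: 18 h 20 min.

18.33 hours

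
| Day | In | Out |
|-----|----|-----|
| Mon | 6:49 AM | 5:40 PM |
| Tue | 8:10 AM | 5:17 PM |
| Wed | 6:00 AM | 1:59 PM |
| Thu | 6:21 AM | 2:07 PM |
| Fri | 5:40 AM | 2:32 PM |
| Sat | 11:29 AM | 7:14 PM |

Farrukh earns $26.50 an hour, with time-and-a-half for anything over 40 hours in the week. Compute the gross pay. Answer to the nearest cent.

Mon: 6:49 AM–5:40 PM = 10 h 51 min
Tue: 8:10 AM–5:17 PM = 9 h 7 min
Wed: 6:00 AM–1:59 PM = 7 h 59 min
Thu: 6:21 AM–2:07 PM = 7 h 46 min
Fri: 5:40 AM–2:32 PM = 8 h 52 min
Sat: 11:29 AM–7:14 PM = 7 h 45 min
Total worked: 52 h 20 min = 3140 min.
Regular 40 h 0 min = 2400 min at $26.50/h; overtime 12 h 20 min = 740 min at $39.75/h.
Pay = (2400 × $26.50 + 740 × $39.75) ÷ 60 = $1550.25.

$1550.25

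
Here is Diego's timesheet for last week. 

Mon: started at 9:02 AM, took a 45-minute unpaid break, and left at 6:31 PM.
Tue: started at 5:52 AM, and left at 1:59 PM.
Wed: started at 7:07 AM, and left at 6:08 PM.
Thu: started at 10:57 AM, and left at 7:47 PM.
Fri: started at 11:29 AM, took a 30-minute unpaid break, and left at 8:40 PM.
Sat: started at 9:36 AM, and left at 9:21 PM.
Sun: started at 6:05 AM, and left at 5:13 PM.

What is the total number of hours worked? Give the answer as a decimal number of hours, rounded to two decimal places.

68.27 hours

Mon: 9:02 AM–6:31 PM = 9 h 29 min; less 45 min break → 8 h 44 min
Tue: 5:52 AM–1:59 PM = 8 h 7 min
Wed: 7:07 AM–6:08 PM = 11 h 1 min
Thu: 10:57 AM–7:47 PM = 8 h 50 min
Fri: 11:29 AM–8:40 PM = 9 h 11 min; less 30 min break → 8 h 41 min
Sat: 9:36 AM–9:21 PM = 11 h 45 min
Sun: 6:05 AM–5:13 PM = 11 h 8 min
Total: 8 h 44 min + 8 h 7 min + 11 h 1 min + 8 h 50 min + 8 h 41 min + 11 h 45 min + 11 h 8 min = 68 h 16 min.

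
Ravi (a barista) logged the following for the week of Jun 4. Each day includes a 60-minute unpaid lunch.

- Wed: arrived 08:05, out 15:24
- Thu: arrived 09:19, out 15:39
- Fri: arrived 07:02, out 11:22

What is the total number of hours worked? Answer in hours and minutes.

Wed: 08:05–15:24 = 7 h 19 min; less 60 min break → 6 h 19 min
Thu: 09:19–15:39 = 6 h 20 min; less 60 min break → 5 h 20 min
Fri: 07:02–11:22 = 4 h 20 min; less 60 min break → 3 h 20 min
Total: 6 h 19 min + 5 h 20 min + 3 h 20 min = 14 h 59 min.

14 h 59 min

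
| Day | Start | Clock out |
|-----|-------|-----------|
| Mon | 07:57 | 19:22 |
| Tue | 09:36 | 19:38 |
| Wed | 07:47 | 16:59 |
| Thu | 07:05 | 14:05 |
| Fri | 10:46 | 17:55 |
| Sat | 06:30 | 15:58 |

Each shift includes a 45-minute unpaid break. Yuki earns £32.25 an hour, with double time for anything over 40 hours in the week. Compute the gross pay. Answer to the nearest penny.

Mon: 07:57–19:22 = 11 h 25 min; less 45 min break → 10 h 40 min
Tue: 09:36–19:38 = 10 h 2 min; less 45 min break → 9 h 17 min
Wed: 07:47–16:59 = 9 h 12 min; less 45 min break → 8 h 27 min
Thu: 07:05–14:05 = 7 h 0 min; less 45 min break → 6 h 15 min
Fri: 10:46–17:55 = 7 h 9 min; less 45 min break → 6 h 24 min
Sat: 06:30–15:58 = 9 h 28 min; less 45 min break → 8 h 43 min
Total worked: 49 h 46 min = 2986 min.
Regular 40 h 0 min = 2400 min at £32.25/h; overtime 9 h 46 min = 586 min at £64.50/h.
Pay = (2400 × £32.25 + 586 × £64.50) ÷ 60 = £1919.95.

£1919.95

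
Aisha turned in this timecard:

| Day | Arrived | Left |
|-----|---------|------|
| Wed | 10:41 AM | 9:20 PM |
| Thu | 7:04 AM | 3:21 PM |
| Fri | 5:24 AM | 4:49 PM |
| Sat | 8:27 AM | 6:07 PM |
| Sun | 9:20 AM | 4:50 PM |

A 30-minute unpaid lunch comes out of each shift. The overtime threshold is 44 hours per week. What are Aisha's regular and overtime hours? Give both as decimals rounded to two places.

Regular 44.00 hours, overtime 1.02 hours

Wed: 10:41 AM–9:20 PM = 10 h 39 min; less 30 min break → 10 h 9 min
Thu: 7:04 AM–3:21 PM = 8 h 17 min; less 30 min break → 7 h 47 min
Fri: 5:24 AM–4:49 PM = 11 h 25 min; less 30 min break → 10 h 55 min
Sat: 8:27 AM–6:07 PM = 9 h 40 min; less 30 min break → 9 h 10 min
Sun: 9:20 AM–4:50 PM = 7 h 30 min; less 30 min break → 7 h 0 min
Total worked: 45 h 1 min = 45.02 h.
Threshold 44 h → overtime 1 h 1 min, regular 44 h 0 min.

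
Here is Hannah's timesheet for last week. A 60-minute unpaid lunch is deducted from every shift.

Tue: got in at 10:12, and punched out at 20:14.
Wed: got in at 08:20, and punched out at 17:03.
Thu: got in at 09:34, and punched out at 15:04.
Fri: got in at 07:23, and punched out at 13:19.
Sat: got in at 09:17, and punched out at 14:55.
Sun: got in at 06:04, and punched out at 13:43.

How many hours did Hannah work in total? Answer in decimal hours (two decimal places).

37.47 hours

Tue: 10:12–20:14 = 10 h 2 min; less 60 min break → 9 h 2 min
Wed: 08:20–17:03 = 8 h 43 min; less 60 min break → 7 h 43 min
Thu: 09:34–15:04 = 5 h 30 min; less 60 min break → 4 h 30 min
Fri: 07:23–13:19 = 5 h 56 min; less 60 min break → 4 h 56 min
Sat: 09:17–14:55 = 5 h 38 min; less 60 min break → 4 h 38 min
Sun: 06:04–13:43 = 7 h 39 min; less 60 min break → 6 h 39 min
Total: 9 h 2 min + 7 h 43 min + 4 h 30 min + 4 h 56 min + 4 h 38 min + 6 h 39 min = 37 h 28 min.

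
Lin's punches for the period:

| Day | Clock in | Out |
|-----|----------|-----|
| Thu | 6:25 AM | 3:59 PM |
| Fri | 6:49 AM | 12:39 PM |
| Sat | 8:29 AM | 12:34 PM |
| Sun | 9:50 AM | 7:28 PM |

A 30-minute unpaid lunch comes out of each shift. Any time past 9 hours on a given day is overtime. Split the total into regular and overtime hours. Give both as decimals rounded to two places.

Regular 26.92 hours, overtime 0.20 hours

Thu: 6:25 AM–3:59 PM = 9 h 34 min; less 30 min break → 9 h 4 min
Fri: 6:49 AM–12:39 PM = 5 h 50 min; less 30 min break → 5 h 20 min
Sat: 8:29 AM–12:34 PM = 4 h 5 min; less 30 min break → 3 h 35 min
Sun: 9:50 AM–7:28 PM = 9 h 38 min; less 30 min break → 9 h 8 min
Thu reg 9 h 0 min / OT 0 h 4 min; Fri reg 5 h 20 min / OT 0 h 0 min; Sat reg 3 h 35 min / OT 0 h 0 min; Sun reg 9 h 0 min / OT 0 h 8 min.
Totals: regular 26 h 55 min, overtime 0 h 12 min.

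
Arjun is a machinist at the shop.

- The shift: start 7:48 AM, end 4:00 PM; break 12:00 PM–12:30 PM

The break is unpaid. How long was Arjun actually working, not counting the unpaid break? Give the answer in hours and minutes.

The shift: 7:48 AM–4:00 PM = 8 h 12 min; less 30 min break → 7 h 42 min

7 h 42 min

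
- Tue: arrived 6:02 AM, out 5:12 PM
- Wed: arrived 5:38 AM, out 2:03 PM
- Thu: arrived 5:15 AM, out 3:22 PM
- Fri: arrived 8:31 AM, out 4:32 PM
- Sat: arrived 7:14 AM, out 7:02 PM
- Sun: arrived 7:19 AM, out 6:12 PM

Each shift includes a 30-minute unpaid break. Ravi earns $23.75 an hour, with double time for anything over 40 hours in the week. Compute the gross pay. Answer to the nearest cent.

Tue: 6:02 AM–5:12 PM = 11 h 10 min; less 30 min break → 10 h 40 min
Wed: 5:38 AM–2:03 PM = 8 h 25 min; less 30 min break → 7 h 55 min
Thu: 5:15 AM–3:22 PM = 10 h 7 min; less 30 min break → 9 h 37 min
Fri: 8:31 AM–4:32 PM = 8 h 1 min; less 30 min break → 7 h 31 min
Sat: 7:14 AM–7:02 PM = 11 h 48 min; less 30 min break → 11 h 18 min
Sun: 7:19 AM–6:12 PM = 10 h 53 min; less 30 min break → 10 h 23 min
Total worked: 57 h 24 min = 3444 min.
Regular 40 h 0 min = 2400 min at $23.75/h; overtime 17 h 24 min = 1044 min at $47.50/h.
Pay = (2400 × $23.75 + 1044 × $47.50) ÷ 60 = $1776.50.

$1776.50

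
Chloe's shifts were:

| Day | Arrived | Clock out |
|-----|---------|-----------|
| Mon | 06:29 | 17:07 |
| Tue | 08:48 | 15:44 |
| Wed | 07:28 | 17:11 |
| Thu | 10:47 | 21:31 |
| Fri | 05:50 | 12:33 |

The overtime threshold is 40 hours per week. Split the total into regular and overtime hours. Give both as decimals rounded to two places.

Regular 40.00 hours, overtime 4.73 hours

Mon: 06:29–17:07 = 10 h 38 min
Tue: 08:48–15:44 = 6 h 56 min
Wed: 07:28–17:11 = 9 h 43 min
Thu: 10:47–21:31 = 10 h 44 min
Fri: 05:50–12:33 = 6 h 43 min
Total worked: 44 h 44 min = 44.73 h.
Threshold 40 h → overtime 4 h 44 min, regular 40 h 0 min.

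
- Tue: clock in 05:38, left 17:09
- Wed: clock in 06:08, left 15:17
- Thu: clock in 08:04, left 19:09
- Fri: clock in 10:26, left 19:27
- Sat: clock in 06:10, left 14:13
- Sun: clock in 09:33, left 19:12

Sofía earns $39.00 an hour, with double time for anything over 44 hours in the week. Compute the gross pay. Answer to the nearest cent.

Tue: 05:38–17:09 = 11 h 31 min
Wed: 06:08–15:17 = 9 h 9 min
Thu: 08:04–19:09 = 11 h 5 min
Fri: 10:26–19:27 = 9 h 1 min
Sat: 06:10–14:13 = 8 h 3 min
Sun: 09:33–19:12 = 9 h 39 min
Total worked: 58 h 28 min = 3508 min.
Regular 44 h 0 min = 2640 min at $39.00/h; overtime 14 h 28 min = 868 min at $78.00/h.
Pay = (2640 × $39.00 + 868 × $78.00) ÷ 60 = $2844.40.

$2844.40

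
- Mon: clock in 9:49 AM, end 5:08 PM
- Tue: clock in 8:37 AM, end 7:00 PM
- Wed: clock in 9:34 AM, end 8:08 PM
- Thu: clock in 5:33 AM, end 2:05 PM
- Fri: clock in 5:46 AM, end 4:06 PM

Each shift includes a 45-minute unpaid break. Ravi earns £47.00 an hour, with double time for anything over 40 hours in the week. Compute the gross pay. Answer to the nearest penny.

Mon: 9:49 AM–5:08 PM = 7 h 19 min; less 45 min break → 6 h 34 min
Tue: 8:37 AM–7:00 PM = 10 h 23 min; less 45 min break → 9 h 38 min
Wed: 9:34 AM–8:08 PM = 10 h 34 min; less 45 min break → 9 h 49 min
Thu: 5:33 AM–2:05 PM = 8 h 32 min; less 45 min break → 7 h 47 min
Fri: 5:46 AM–4:06 PM = 10 h 20 min; less 45 min break → 9 h 35 min
Total worked: 43 h 23 min = 2603 min.
Regular 40 h 0 min = 2400 min at £47.00/h; overtime 3 h 23 min = 203 min at £94.00/h.
Pay = (2400 × £47.00 + 203 × £94.00) ÷ 60 = £2198.03.

£2198.03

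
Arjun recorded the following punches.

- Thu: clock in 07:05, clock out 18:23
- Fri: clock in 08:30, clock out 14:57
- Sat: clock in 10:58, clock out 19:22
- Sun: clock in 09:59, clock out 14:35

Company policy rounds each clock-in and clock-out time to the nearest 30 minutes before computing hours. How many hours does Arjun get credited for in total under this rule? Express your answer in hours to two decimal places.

31.00 hours

Thu: in 07:05→07:00, out 18:23→18:30; 11 h 30 min
Fri: in 08:30→08:30, out 14:57→15:00; 6 h 30 min
Sat: in 10:58→11:00, out 19:22→19:30; 8 h 30 min
Sun: in 09:59→10:00, out 14:35→14:30; 4 h 30 min
Total credited: 31 h 0 min.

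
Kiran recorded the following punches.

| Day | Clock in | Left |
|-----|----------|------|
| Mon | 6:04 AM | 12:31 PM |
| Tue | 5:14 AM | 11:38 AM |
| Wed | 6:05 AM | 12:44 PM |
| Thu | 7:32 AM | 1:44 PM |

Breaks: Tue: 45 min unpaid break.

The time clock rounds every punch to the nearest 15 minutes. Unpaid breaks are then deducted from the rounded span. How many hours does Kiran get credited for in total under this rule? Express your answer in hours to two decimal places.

25.25 hours

Mon: in 6:04 AM→6:00 AM, out 12:31 PM→12:30 PM; 6 h 30 min
Tue: in 5:14 AM→5:15 AM, out 11:38 AM→11:45 AM; 6 h 30 min − 45 min = 5 h 45 min
Wed: in 6:05 AM→6:00 AM, out 12:44 PM→12:45 PM; 6 h 45 min
Thu: in 7:32 AM→7:30 AM, out 1:44 PM→1:45 PM; 6 h 15 min
Total credited: 25 h 15 min.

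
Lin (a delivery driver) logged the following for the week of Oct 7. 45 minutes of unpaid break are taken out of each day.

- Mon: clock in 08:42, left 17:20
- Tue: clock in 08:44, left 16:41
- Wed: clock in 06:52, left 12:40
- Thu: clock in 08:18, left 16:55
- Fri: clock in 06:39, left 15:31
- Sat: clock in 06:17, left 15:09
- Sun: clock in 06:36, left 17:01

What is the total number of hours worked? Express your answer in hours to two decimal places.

Mon: 08:42–17:20 = 8 h 38 min; less 45 min break → 7 h 53 min
Tue: 08:44–16:41 = 7 h 57 min; less 45 min break → 7 h 12 min
Wed: 06:52–12:40 = 5 h 48 min; less 45 min break → 5 h 3 min
Thu: 08:18–16:55 = 8 h 37 min; less 45 min break → 7 h 52 min
Fri: 06:39–15:31 = 8 h 52 min; less 45 min break → 8 h 7 min
Sat: 06:17–15:09 = 8 h 52 min; less 45 min break → 8 h 7 min
Sun: 06:36–17:01 = 10 h 25 min; less 45 min break → 9 h 40 min
Total: 7 h 53 min + 7 h 12 min + 5 h 3 min + 7 h 52 min + 8 h 7 min + 8 h 7 min + 9 h 40 min = 53 h 54 min.

53.90 hours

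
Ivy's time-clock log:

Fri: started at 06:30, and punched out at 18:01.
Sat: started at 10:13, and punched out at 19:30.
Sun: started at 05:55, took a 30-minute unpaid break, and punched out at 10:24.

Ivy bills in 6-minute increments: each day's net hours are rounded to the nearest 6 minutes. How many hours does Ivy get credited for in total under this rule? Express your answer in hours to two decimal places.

24.80 hours

Fri: 06:30–18:01 = 11 h 31 min → rounds to 11 h 30 min
Sat: 10:13–19:30 = 9 h 17 min → rounds to 9 h 18 min
Sun: 05:55–10:24 = 4 h 29 min − 30 min = 3 h 59 min → rounds to 4 h 0 min
Total credited: 24 h 48 min.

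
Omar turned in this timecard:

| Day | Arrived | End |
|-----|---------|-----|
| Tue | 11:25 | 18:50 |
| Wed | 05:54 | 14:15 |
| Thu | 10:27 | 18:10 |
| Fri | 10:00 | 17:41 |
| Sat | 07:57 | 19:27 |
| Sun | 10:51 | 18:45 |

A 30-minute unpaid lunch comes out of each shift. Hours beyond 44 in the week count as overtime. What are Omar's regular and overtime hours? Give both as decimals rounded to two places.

Regular 44.00 hours, overtime 3.57 hours

Tue: 11:25–18:50 = 7 h 25 min; less 30 min break → 6 h 55 min
Wed: 05:54–14:15 = 8 h 21 min; less 30 min break → 7 h 51 min
Thu: 10:27–18:10 = 7 h 43 min; less 30 min break → 7 h 13 min
Fri: 10:00–17:41 = 7 h 41 min; less 30 min break → 7 h 11 min
Sat: 07:57–19:27 = 11 h 30 min; less 30 min break → 11 h 0 min
Sun: 10:51–18:45 = 7 h 54 min; less 30 min break → 7 h 24 min
Total worked: 47 h 34 min = 47.57 h.
Threshold 44 h → overtime 3 h 34 min, regular 44 h 0 min.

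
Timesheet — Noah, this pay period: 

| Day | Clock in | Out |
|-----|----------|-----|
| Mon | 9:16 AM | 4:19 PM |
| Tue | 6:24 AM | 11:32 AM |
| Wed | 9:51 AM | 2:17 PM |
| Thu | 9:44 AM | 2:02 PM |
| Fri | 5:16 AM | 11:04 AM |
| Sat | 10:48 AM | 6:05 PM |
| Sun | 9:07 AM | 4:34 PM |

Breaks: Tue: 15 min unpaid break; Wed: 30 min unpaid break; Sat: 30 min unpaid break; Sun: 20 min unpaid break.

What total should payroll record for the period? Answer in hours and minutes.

Mon: 9:16 AM–4:19 PM = 7 h 3 min
Tue: 6:24 AM–11:32 AM = 5 h 8 min; less 15 min break → 4 h 53 min
Wed: 9:51 AM–2:17 PM = 4 h 26 min; less 30 min break → 3 h 56 min
Thu: 9:44 AM–2:02 PM = 4 h 18 min
Fri: 5:16 AM–11:04 AM = 5 h 48 min
Sat: 10:48 AM–6:05 PM = 7 h 17 min; less 30 min break → 6 h 47 min
Sun: 9:07 AM–4:34 PM = 7 h 27 min; less 20 min break → 7 h 7 min
Total: 7 h 3 min + 4 h 53 min + 3 h 56 min + 4 h 18 min + 5 h 48 min + 6 h 47 min + 7 h 7 min = 39 h 52 min.

39 h 52 min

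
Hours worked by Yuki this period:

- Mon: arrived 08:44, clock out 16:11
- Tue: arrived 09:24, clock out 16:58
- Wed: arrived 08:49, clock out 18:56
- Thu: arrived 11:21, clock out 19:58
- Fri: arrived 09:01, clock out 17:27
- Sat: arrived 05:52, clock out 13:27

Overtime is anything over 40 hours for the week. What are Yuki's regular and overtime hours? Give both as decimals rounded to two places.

Regular 40.00 hours, overtime 9.77 hours

Mon: 08:44–16:11 = 7 h 27 min
Tue: 09:24–16:58 = 7 h 34 min
Wed: 08:49–18:56 = 10 h 7 min
Thu: 11:21–19:58 = 8 h 37 min
Fri: 09:01–17:27 = 8 h 26 min
Sat: 05:52–13:27 = 7 h 35 min
Total worked: 49 h 46 min = 49.77 h.
Threshold 40 h → overtime 9 h 46 min, regular 40 h 0 min.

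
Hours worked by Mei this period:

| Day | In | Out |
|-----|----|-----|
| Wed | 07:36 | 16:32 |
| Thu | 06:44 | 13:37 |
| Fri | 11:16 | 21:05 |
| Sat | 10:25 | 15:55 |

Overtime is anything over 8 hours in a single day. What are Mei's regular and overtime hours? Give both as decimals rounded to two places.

Regular 28.38 hours, overtime 2.75 hours

Wed: 07:36–16:32 = 8 h 56 min
Thu: 06:44–13:37 = 6 h 53 min
Fri: 11:16–21:05 = 9 h 49 min
Sat: 10:25–15:55 = 5 h 30 min
Wed reg 8 h 0 min / OT 0 h 56 min; Thu reg 6 h 53 min / OT 0 h 0 min; Fri reg 8 h 0 min / OT 1 h 49 min; Sat reg 5 h 30 min / OT 0 h 0 min.
Totals: regular 28 h 23 min, overtime 2 h 45 min.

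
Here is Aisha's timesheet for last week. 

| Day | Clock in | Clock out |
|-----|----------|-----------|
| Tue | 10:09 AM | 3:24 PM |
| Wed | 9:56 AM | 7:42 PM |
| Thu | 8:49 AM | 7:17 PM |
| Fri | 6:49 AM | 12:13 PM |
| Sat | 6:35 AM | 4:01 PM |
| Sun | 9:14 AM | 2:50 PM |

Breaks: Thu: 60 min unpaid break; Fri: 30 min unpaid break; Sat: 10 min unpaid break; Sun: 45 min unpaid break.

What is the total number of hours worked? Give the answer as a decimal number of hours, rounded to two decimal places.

43.50 hours

Tue: 10:09 AM–3:24 PM = 5 h 15 min
Wed: 9:56 AM–7:42 PM = 9 h 46 min
Thu: 8:49 AM–7:17 PM = 10 h 28 min; less 60 min break → 9 h 28 min
Fri: 6:49 AM–12:13 PM = 5 h 24 min; less 30 min break → 4 h 54 min
Sat: 6:35 AM–4:01 PM = 9 h 26 min; less 10 min break → 9 h 16 min
Sun: 9:14 AM–2:50 PM = 5 h 36 min; less 45 min break → 4 h 51 min
Total: 5 h 15 min + 9 h 46 min + 9 h 28 min + 4 h 54 min + 9 h 16 min + 4 h 51 min = 43 h 30 min.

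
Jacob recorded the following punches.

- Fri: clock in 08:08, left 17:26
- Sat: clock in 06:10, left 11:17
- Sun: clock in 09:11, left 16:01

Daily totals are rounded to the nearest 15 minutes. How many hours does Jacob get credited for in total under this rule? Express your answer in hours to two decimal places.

21.00 hours

Fri: 08:08–17:26 = 9 h 18 min → rounds to 9 h 15 min
Sat: 06:10–11:17 = 5 h 7 min → rounds to 5 h 0 min
Sun: 09:11–16:01 = 6 h 50 min → rounds to 6 h 45 min
Total credited: 21 h 0 min.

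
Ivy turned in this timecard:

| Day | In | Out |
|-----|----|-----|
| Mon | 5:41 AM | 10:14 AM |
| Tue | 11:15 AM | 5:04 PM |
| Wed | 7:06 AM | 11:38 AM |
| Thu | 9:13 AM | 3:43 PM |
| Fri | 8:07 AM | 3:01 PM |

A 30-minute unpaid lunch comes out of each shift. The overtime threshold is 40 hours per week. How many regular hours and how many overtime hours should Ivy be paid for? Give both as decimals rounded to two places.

Regular 25.80 hours, overtime 0.00 hours

Mon: 5:41 AM–10:14 AM = 4 h 33 min; less 30 min break → 4 h 3 min
Tue: 11:15 AM–5:04 PM = 5 h 49 min; less 30 min break → 5 h 19 min
Wed: 7:06 AM–11:38 AM = 4 h 32 min; less 30 min break → 4 h 2 min
Thu: 9:13 AM–3:43 PM = 6 h 30 min; less 30 min break → 6 h 0 min
Fri: 8:07 AM–3:01 PM = 6 h 54 min; less 30 min break → 6 h 24 min
Total worked: 25 h 48 min = 25.80 h.
Threshold 40 h → overtime 0 h 0 min, regular 25 h 48 min.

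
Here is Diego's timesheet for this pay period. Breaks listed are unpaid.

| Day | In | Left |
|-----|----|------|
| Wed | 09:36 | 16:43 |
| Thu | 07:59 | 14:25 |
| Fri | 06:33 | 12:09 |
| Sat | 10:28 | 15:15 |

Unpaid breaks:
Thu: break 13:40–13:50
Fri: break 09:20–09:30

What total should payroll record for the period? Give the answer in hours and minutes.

23 h 36 min

Wed: 09:36–16:43 = 7 h 7 min
Thu: 07:59–14:25 = 6 h 26 min; less 10 min break → 6 h 16 min
Fri: 06:33–12:09 = 5 h 36 min; less 10 min break → 5 h 26 min
Sat: 10:28–15:15 = 4 h 47 min
Total: 7 h 7 min + 6 h 16 min + 5 h 26 min + 4 h 47 min = 23 h 36 min.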